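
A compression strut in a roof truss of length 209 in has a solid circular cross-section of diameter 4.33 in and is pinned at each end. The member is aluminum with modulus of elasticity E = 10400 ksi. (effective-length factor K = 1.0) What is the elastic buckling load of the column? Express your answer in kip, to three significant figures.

P_cr ≈ 40.5 kip

I = πd⁴/64 = π×4.33⁴/64 = 17.26 in⁴
Effective length L_e = K·L = 1 × 209 = 209.0 in
P_cr = π²EI / L_e² = π² × 10400×10³ × 17.26 / 209.0² = 4.055×10^4 lb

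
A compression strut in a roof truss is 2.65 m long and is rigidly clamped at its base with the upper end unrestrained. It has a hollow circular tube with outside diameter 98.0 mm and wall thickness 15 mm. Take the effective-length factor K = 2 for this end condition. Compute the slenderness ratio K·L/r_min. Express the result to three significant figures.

λ ≈ 178

Inner diameter d_i = 98.0 − 2×15 = 68.00 mm
I = π(d_o⁴ − d_i⁴)/64 = π(98.0⁴ − 68.00⁴)/64 = 3.478×10^6 mm⁴
A = 3.911×10^3 mm²;  r_min = √(I/A) = √(3.478×10^6/3.911×10^3) = 29.82 mm
L_e = K·L = 2 × 2.65 m = 5.300 m = 5300.0 mm
λ = L_e / r_min = 5300.0 / 29.82 = 178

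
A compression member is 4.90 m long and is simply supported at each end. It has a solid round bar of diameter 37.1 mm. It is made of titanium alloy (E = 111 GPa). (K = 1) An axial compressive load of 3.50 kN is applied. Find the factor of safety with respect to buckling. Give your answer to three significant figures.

I = πd⁴/64 = π×37.1⁴/64 = 9.300×10^4 mm⁴
I = 9.300×10^4 mm⁴ = 9.300×10^-8 m⁴
Effective length L_e = K·L = 1 × 4.90 = 4.900 m
P_cr = π²EI / L_e² = π² × 111×10⁹ × 9.300×10^-8 / 4.900² = 4.243×10^3 N
Factor of safety n = P_cr / P = 4.2432 / 3.50 = 1.21

n ≈ 1.21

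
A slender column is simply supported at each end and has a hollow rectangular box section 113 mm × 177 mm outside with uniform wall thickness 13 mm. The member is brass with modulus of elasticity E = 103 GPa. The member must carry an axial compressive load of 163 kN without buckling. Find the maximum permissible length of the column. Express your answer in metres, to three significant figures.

L_max ≈ 9.00 m

Inner dimensions: h_i = 177 − 2×13 = 151.0 mm, b_i = 113 − 2×13 = 87.00 mm
Weak-axis I_min = (h_o·b_o³ − h_i·b_i³)/12 with b_o = 113, b_i = 87.00 mm (shorter outer/inner sides).
I_min = (177×113³ − 151.0×87.00³)/12 = 1.300×10^7 mm⁴
I = 1.300×10^-5 m⁴
At the buckling limit P_cr = P = 1.630×10^5 N
From P_cr = π²EI/(K·L)²:  L = (1/K)·√(π²EI/P_cr) = (1/1)·√(π²×1.03×10^11×1.300×10^-5/1.630×10^5)
L = 9.00 m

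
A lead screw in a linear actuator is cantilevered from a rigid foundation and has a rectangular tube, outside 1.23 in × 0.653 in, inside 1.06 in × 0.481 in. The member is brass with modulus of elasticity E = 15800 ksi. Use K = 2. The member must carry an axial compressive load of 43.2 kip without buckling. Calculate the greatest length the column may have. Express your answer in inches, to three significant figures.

L_max ≈ 4.11 in

Weak-axis I_min = (h_o·b_o³ − h_i·b_i³)/12 with b_o = 0.653, b_i = 0.4810 in (shorter outer/inner sides).
I_min = (1.23×0.653³ − 1.060×0.4810³)/12 = 1.871×10^-2 in⁴
At the buckling limit P_cr = P = 4.320×10^4 lb
From P_cr = π²EI/(K·L)²:  L = (1/K)·√(π²EI/P_cr) = (1/2)·√(π²×1.58×10^7×1.871×10^-2/4.320×10^4)
L = 4.11 in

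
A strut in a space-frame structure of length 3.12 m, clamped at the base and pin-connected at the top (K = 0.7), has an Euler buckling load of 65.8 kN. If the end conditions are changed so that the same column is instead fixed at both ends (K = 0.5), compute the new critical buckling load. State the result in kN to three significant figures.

P_cr ∝ 1/K², so P_cr,new = P_cr,old × (K_old/K_new)² = 65.8 × (0.7/0.5)²
= 65.8 × 1.960 = 129 kN

P_cr ≈ 129 kN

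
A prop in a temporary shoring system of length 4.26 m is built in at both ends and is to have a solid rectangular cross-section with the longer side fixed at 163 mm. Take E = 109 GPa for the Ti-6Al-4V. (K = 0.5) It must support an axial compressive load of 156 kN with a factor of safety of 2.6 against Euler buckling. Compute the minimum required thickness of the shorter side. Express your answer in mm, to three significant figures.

b ≈ 50.1 mm

Required P_cr = n·P = 2.6 × 156 = 405.6 kN
L_e = K·L = 0.5 × 4.26 = 2.130 m
Required I = P_cr·L_e²/(π²E) = 4.056×10^5 × 2.130² / (π² × 1.09×10^11) = 1.711×10^-6 m⁴
I_req = 1.711×10^6 mm⁴
Rectangle, weak axis: I_min = h·b³/12 with h = 163 mm fixed  ⇒  b = (12I/h)^(1/3) = 50.1 mm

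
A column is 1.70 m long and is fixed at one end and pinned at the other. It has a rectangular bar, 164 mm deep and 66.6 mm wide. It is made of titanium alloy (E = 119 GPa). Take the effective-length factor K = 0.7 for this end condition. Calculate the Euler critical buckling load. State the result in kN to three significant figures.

P_cr ≈ 3350 kN

Buckling occurs about the weak axis: I_min = h·b³/12 with b = 66.6 mm (the shorter side).
I_min = 164×66.6³/12 = 4.037×10^6 mm⁴
I = 4.037×10^6 mm⁴ = 4.037×10^-6 m⁴
Effective length L_e = K·L = 0.7 × 1.70 = 1.190 m
P_cr = π²EI / L_e² = π² × 119×10⁹ × 4.037×10^-6 / 1.190² = 3.348×10^6 N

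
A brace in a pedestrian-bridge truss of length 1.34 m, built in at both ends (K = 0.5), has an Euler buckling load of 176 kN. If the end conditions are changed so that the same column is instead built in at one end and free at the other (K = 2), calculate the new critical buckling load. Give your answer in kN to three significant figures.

P_cr ≈ 11.0 kN

P_cr ∝ 1/K², so P_cr,new = P_cr,old × (K_old/K_new)² = 176 × (0.5/2)²
= 176 × 0.06250 = 11.0 kN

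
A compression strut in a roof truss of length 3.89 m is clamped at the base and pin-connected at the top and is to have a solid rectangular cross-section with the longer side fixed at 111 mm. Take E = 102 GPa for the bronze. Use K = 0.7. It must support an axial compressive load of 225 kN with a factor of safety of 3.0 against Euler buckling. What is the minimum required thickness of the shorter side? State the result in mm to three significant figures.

Required P_cr = n·P = 3.0 × 225 = 675.0 kN
L_e = K·L = 0.7 × 3.89 = 2.723 m
Required I = P_cr·L_e²/(π²E) = 6.750×10^5 × 2.723² / (π² × 1.02×10^11) = 4.972×10^-6 m⁴
I_req = 4.972×10^6 mm⁴
Rectangle, weak axis: I_min = h·b³/12 with h = 111 mm fixed  ⇒  b = (12I/h)^(1/3) = 81.3 mm

b ≈ 81.3 mm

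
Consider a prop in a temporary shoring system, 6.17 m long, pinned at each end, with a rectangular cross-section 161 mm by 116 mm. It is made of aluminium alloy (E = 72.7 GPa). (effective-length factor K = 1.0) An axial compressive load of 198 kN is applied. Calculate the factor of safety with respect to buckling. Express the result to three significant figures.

n ≈ 1.99

Buckling occurs about the weak axis: I_min = h·b³/12 with b = 116 mm (the shorter side).
I_min = 161×116³/12 = 2.094×10^7 mm⁴
I = 2.094×10^7 mm⁴ = 2.094×10^-5 m⁴
Effective length L_e = K·L = 1 × 6.17 = 6.170 m
P_cr = π²EI / L_e² = π² × 72.7×10⁹ × 2.094×10^-5 / 6.170² = 3.947×10^5 N
Factor of safety n = P_cr / P = 394.71 / 198 = 1.99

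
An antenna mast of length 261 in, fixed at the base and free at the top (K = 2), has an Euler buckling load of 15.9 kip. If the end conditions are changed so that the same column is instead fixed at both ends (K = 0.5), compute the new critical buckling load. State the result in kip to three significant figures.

P_cr ∝ 1/K², so P_cr,new = P_cr,old × (K_old/K_new)² = 15.9 × (2/0.5)²
= 15.9 × 16.00 = 254 kip

P_cr ≈ 254 kip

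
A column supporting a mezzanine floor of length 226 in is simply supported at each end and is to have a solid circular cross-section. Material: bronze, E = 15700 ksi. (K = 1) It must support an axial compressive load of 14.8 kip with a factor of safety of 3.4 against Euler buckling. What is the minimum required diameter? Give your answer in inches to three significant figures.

d ≈ 4.29 in

Required P_cr = n·P = 3.4 × 14.8 = 50.32 kip
L_e = K·L = 1 × 226 = 226.0 in
Required I = P_cr·L_e²/(π²E) = 5.032×10^4 × 226.0² / (π² × 1.57×10^7) = 16.59 in⁴
Solid circle: I = πd⁴/64  ⇒  d = (64I/π)^(1/4) = (64×16.59/π)^(1/4) = 4.29 in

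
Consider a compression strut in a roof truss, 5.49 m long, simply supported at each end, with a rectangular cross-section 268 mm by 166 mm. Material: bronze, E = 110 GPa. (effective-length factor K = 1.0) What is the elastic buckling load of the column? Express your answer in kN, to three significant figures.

P_cr ≈ 3680 kN

Buckling occurs about the weak axis: I_min = h·b³/12 with b = 166 mm (the shorter side).
I_min = 268×166³/12 = 1.022×10^8 mm⁴
I = 1.022×10^8 mm⁴ = 1.022×10^-4 m⁴
Effective length L_e = K·L = 1 × 5.49 = 5.490 m
P_cr = π²EI / L_e² = π² × 110×10⁹ × 1.022×10^-4 / 5.490² = 3.680×10^6 N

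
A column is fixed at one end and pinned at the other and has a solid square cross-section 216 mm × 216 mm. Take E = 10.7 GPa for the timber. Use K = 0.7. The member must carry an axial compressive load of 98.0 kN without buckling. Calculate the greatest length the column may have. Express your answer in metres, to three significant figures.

I = a⁴/12 = 216⁴/12 = 1.814×10^8 mm⁴
I = 1.814×10^-4 m⁴
At the buckling limit P_cr = P = 9.800×10^4 N
From P_cr = π²EI/(K·L)²:  L = (1/K)·√(π²EI/P_cr) = (1/0.7)·√(π²×1.07×10^10×1.814×10^-4/9.800×10^4)
L = 20.0 m

L_max ≈ 20.0 m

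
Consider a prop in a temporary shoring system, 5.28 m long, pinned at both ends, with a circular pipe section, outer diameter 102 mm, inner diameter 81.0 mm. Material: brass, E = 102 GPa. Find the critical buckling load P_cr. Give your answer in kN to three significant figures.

d_o = 102 mm, d_i = 81.0 mm
I = π(d_o⁴ − d_i⁴)/64 = π(102⁴ − 81.00⁴)/64 = 3.200×10^6 mm⁴
I = 3.200×10^6 mm⁴ = 3.200×10^-6 m⁴
Effective length L_e = K·L = 1 × 5.28 = 5.280 m
P_cr = π²EI / L_e² = π² × 102×10⁹ × 3.200×10^-6 / 5.280² = 1.156×10^5 N

P_cr ≈ 116 kN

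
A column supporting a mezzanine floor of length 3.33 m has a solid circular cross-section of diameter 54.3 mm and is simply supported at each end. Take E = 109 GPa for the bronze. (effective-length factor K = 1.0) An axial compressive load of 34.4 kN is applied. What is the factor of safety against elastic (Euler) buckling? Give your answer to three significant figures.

n ≈ 1.20

I = πd⁴/64 = π×54.3⁴/64 = 4.267×10^5 mm⁴
I = 4.267×10^5 mm⁴ = 4.267×10^-7 m⁴
Effective length L_e = K·L = 1 × 3.33 = 3.330 m
P_cr = π²EI / L_e² = π² × 109×10⁹ × 4.267×10^-7 / 3.330² = 4.140×10^4 N
Factor of safety n = P_cr / P = 41.401 / 34.4 = 1.20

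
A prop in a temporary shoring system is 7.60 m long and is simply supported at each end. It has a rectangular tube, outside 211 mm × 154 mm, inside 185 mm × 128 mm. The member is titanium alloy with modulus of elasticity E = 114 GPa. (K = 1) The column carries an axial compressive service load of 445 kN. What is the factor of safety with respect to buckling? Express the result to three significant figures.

Weak-axis I_min = (h_o·b_o³ − h_i·b_i³)/12 with b_o = 154, b_i = 128.0 mm (shorter outer/inner sides).
I_min = (211×154³ − 185.0×128.0³)/12 = 3.189×10^7 mm⁴
I = 3.189×10^7 mm⁴ = 3.189×10^-5 m⁴
Effective length L_e = K·L = 1 × 7.60 = 7.600 m
P_cr = π²EI / L_e² = π² × 114×10⁹ × 3.189×10^-5 / 7.600² = 6.212×10^5 N
Factor of safety n = P_cr / P = 621.16 / 445 = 1.40

n ≈ 1.40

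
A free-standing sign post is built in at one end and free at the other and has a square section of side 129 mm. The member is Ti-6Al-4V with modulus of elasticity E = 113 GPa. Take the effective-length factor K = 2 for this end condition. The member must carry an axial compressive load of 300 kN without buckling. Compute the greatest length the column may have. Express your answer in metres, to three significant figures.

I = a⁴/12 = 129⁴/12 = 2.308×10^7 mm⁴
I = 2.308×10^-5 m⁴
At the buckling limit P_cr = P = 3.000×10^5 N
From P_cr = π²EI/(K·L)²:  L = (1/K)·√(π²EI/P_cr) = (1/2)·√(π²×1.13×10^11×2.308×10^-5/3.000×10^5)
L = 4.63 m

L_max ≈ 4.63 m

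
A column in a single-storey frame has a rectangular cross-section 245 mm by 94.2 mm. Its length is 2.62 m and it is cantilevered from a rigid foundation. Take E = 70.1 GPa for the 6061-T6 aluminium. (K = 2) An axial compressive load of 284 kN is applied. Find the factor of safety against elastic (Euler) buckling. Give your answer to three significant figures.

n ≈ 1.51

Buckling occurs about the weak axis: I_min = h·b³/12 with b = 94.2 mm (the shorter side).
I_min = 245×94.2³/12 = 1.707×10^7 mm⁴
I = 1.707×10^7 mm⁴ = 1.707×10^-5 m⁴
Effective length L_e = K·L = 2 × 2.62 = 5.240 m
P_cr = π²EI / L_e² = π² × 70.1×10⁹ × 1.707×10^-5 / 5.240² = 4.300×10^5 N
Factor of safety n = P_cr / P = 430.02 / 284 = 1.51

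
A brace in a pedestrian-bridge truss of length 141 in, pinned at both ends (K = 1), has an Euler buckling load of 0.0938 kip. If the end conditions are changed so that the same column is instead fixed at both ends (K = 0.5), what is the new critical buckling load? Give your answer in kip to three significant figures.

P_cr ∝ 1/K², so P_cr,new = P_cr,old × (K_old/K_new)² = 0.0938 × (1/0.5)²
= 0.0938 × 4.000 = 0.375 kip

P_cr ≈ 0.375 kip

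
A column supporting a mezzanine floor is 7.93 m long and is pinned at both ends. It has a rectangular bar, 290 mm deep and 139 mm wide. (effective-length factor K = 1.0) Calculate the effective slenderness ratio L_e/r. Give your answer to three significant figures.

λ ≈ 198

For a rectangle r_min = b/√12 = 139/√12 = 40.13 mm
L_e = K·L = 1 × 7.93 m = 7.930 m = 7930.0 mm
λ = L_e / r_min = 7930.0 / 40.13 = 198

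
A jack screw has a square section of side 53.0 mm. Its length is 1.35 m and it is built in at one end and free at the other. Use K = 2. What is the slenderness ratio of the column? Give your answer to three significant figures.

λ ≈ 176

For a square r = a/√12 = 53.0/√12 = 15.30 mm
L_e = K·L = 2 × 1.35 m = 2.700 m = 2700.0 mm
λ = L_e / r_min = 2700.0 / 15.30 = 176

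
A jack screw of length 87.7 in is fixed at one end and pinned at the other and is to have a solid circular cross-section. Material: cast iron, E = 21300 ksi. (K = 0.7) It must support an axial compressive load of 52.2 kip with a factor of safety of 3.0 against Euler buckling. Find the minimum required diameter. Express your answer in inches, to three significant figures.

Required P_cr = n·P = 3.0 × 52.2 = 156.6 kip
L_e = K·L = 0.7 × 87.7 = 61.39 in
Required I = P_cr·L_e²/(π²E) = 1.566×10^5 × 61.39² / (π² × 2.13×10^7) = 2.807 in⁴
Solid circle: I = πd⁴/64  ⇒  d = (64I/π)^(1/4) = (64×2.807/π)^(1/4) = 2.75 in

d ≈ 2.75 in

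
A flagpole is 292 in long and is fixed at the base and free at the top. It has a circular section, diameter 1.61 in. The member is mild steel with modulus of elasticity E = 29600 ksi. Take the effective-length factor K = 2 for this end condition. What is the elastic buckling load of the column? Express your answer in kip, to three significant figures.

I = πd⁴/64 = π×1.61⁴/64 = 0.3298 in⁴
Effective length L_e = K·L = 2 × 292 = 584.0 in
P_cr = π²EI / L_e² = π² × 29600×10³ × 0.3298 / 584.0² = 282.5 lb

P_cr ≈ 0.283 kip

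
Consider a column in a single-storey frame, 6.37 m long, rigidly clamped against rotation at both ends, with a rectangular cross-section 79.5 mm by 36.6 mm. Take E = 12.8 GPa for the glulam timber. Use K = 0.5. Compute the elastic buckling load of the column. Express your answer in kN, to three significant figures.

Buckling occurs about the weak axis: I_min = h·b³/12 with b = 36.6 mm (the shorter side).
I_min = 79.5×36.6³/12 = 3.248×10^5 mm⁴
I = 3.248×10^5 mm⁴ = 3.248×10^-7 m⁴
Effective length L_e = K·L = 0.5 × 6.37 = 3.185 m
P_cr = π²EI / L_e² = π² × 12.8×10⁹ × 3.248×10^-7 / 3.185² = 4.045×10^3 N

P_cr ≈ 4.05 kN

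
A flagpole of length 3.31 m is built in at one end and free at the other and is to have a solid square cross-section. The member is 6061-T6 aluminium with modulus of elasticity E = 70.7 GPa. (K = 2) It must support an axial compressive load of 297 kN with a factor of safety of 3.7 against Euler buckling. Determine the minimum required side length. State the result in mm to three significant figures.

Required P_cr = n·P = 3.7 × 297 = 1099 kN
L_e = K·L = 2 × 3.31 = 6.620 m
Required I = P_cr·L_e²/(π²E) = 1.099×10^6 × 6.620² / (π² × 7.07×10^10) = 6.902×10^-5 m⁴
I_req = 6.902×10^7 mm⁴
Solid square: I = a⁴/12  ⇒  a = (12I)^(1/4) = (12×6.902×10^7)^(1/4) = 170 mm

a ≈ 170 mm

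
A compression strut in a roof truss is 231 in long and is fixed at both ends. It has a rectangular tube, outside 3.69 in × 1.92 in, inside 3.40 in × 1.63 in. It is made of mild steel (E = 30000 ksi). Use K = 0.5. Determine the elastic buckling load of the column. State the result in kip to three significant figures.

P_cr ≈ 21.1 kip

Weak-axis I_min = (h_o·b_o³ − h_i·b_i³)/12 with b_o = 1.92, b_i = 1.630 in (shorter outer/inner sides).
I_min = (3.69×1.92³ − 3.400×1.630³)/12 = 0.9494 in⁴
Effective length L_e = K·L = 0.5 × 231 = 115.5 in
P_cr = π²EI / L_e² = π² × 30000×10³ × 0.9494 / 115.5² = 2.107×10^4 lb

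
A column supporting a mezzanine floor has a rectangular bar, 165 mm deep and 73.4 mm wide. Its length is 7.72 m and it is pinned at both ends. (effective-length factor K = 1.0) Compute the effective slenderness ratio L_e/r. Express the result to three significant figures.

λ ≈ 364

Buckling occurs about the weak axis: I_min = h·b³/12 with b = 73.4 mm (the shorter side).
I_min = 165×73.4³/12 = 5.437×10^6 mm⁴
A = 1.211×10^4 mm²;  r_min = √(I/A) = √(5.437×10^6/1.211×10^4) = 21.19 mm
L_e = K·L = 1 × 7.72 m = 7.720 m = 7720.0 mm
λ = L_e / r_min = 7720.0 / 21.19 = 364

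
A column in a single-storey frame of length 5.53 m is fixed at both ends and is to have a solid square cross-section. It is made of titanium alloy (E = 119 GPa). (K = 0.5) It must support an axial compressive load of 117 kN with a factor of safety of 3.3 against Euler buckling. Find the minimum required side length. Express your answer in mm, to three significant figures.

Required P_cr = n·P = 3.3 × 117 = 386.1 kN
L_e = K·L = 0.5 × 5.53 = 2.765 m
Required I = P_cr·L_e²/(π²E) = 3.861×10^5 × 2.765² / (π² × 1.19×10^11) = 2.513×10^-6 m⁴
I_req = 2.513×10^6 mm⁴
Solid square: I = a⁴/12  ⇒  a = (12I)^(1/4) = (12×2.513×10^6)^(1/4) = 74.1 mm

a ≈ 74.1 mm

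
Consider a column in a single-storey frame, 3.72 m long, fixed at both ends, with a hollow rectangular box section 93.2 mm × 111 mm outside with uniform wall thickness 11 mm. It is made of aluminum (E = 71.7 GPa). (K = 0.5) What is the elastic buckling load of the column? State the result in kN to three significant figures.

Inner dimensions: h_i = 111 − 2×11 = 89.00 mm, b_i = 93.2 − 2×11 = 71.20 mm
Weak-axis I_min = (h_o·b_o³ − h_i·b_i³)/12 with b_o = 93.2, b_i = 71.20 mm (shorter outer/inner sides).
I_min = (111×93.2³ − 89.00×71.20³)/12 = 4.811×10^6 mm⁴
I = 4.811×10^6 mm⁴ = 4.811×10^-6 m⁴
Effective length L_e = K·L = 0.5 × 3.72 = 1.860 m
P_cr = π²EI / L_e² = π² × 71.7×10⁹ × 4.811×10^-6 / 1.860² = 9.842×10^5 N

P_cr ≈ 984 kN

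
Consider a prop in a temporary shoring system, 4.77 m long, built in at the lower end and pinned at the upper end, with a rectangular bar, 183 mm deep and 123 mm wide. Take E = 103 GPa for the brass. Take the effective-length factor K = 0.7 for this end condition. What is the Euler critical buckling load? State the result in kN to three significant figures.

P_cr ≈ 2590 kN

Buckling occurs about the weak axis: I_min = h·b³/12 with b = 123 mm (the shorter side).
I_min = 183×123³/12 = 2.838×10^7 mm⁴
I = 2.838×10^7 mm⁴ = 2.838×10^-5 m⁴
Effective length L_e = K·L = 0.7 × 4.77 = 3.339 m
P_cr = π²EI / L_e² = π² × 103×10⁹ × 2.838×10^-5 / 3.339² = 2.588×10^6 N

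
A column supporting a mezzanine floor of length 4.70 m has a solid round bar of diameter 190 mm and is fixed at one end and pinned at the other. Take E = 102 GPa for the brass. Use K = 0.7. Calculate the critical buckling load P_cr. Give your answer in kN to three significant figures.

P_cr ≈ 5950 kN

I = πd⁴/64 = π×190⁴/64 = 6.397×10^7 mm⁴
I = 6.397×10^7 mm⁴ = 6.397×10^-5 m⁴
Effective length L_e = K·L = 0.7 × 4.70 = 3.290 m
P_cr = π²EI / L_e² = π² × 102×10⁹ × 6.397×10^-5 / 3.290² = 5.950×10^6 N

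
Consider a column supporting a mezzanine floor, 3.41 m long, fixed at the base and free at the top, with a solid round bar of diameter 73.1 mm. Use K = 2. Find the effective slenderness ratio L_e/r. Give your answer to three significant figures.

For a solid circle r = d/4 = 73.1/4 = 18.27 mm
L_e = K·L = 2 × 3.41 m = 6.820 m = 6820.0 mm
λ = L_e / r_min = 6820.0 / 18.27 = 373

λ ≈ 373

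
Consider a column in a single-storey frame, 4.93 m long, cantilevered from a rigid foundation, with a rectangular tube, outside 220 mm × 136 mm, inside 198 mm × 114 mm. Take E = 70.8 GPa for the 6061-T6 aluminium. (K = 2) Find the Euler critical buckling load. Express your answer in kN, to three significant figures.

P_cr ≈ 156 kN

Weak-axis I_min = (h_o·b_o³ − h_i·b_i³)/12 with b_o = 136, b_i = 114.0 mm (shorter outer/inner sides).
I_min = (220×136³ − 198.0×114.0³)/12 = 2.167×10^7 mm⁴
I = 2.167×10^7 mm⁴ = 2.167×10^-5 m⁴
Effective length L_e = K·L = 2 × 4.93 = 9.860 m
P_cr = π²EI / L_e² = π² × 70.8×10⁹ × 2.167×10^-5 / 9.860² = 1.558×10^5 N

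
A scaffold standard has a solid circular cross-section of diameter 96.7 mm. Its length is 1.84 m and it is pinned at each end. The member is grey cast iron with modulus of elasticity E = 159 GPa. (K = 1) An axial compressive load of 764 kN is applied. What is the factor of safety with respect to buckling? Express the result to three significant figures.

I = πd⁴/64 = π×96.7⁴/64 = 4.292×10^6 mm⁴
I = 4.292×10^6 mm⁴ = 4.292×10^-6 m⁴
Effective length L_e = K·L = 1 × 1.84 = 1.840 m
P_cr = π²EI / L_e² = π² × 159×10⁹ × 4.292×10^-6 / 1.840² = 1.989×10^6 N
Factor of safety n = P_cr / P = 1989.5 / 764 = 2.60

n ≈ 2.60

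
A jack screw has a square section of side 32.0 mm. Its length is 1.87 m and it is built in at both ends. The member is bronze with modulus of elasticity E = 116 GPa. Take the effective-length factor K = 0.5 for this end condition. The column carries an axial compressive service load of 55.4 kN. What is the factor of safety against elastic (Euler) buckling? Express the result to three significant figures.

n ≈ 2.07

I = a⁴/12 = 32.0⁴/12 = 8.738×10^4 mm⁴
I = 8.738×10^4 mm⁴ = 8.738×10^-8 m⁴
Effective length L_e = K·L = 0.5 × 1.87 = 0.9350 m
P_cr = π²EI / L_e² = π² × 116×10⁹ × 8.738×10^-8 / 0.9350² = 1.144×10^5 N
Factor of safety n = P_cr / P = 114.43 / 55.4 = 2.07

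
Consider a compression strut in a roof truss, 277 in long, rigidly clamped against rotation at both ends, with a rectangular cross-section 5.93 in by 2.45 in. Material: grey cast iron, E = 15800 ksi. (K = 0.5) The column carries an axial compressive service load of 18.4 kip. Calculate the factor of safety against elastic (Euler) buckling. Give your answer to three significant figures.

n ≈ 3.21

Buckling occurs about the weak axis: I_min = h·b³/12 with b = 2.45 in (the shorter side).
I_min = 5.93×2.45³/12 = 7.267 in⁴
Effective length L_e = K·L = 0.5 × 277 = 138.5 in
P_cr = π²EI / L_e² = π² × 15800×10³ × 7.267 / 138.5² = 5.908×10^4 lb
Factor of safety n = P_cr / P = 59.078 / 18.4 = 3.21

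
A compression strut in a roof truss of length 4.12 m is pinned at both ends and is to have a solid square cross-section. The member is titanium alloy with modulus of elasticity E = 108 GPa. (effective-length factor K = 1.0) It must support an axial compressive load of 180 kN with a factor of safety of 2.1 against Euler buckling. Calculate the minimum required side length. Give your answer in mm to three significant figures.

Required P_cr = n·P = 2.1 × 180 = 378.0 kN
L_e = K·L = 1 × 4.12 = 4.120 m
Required I = P_cr·L_e²/(π²E) = 3.780×10^5 × 4.120² / (π² × 1.08×10^11) = 6.020×10^-6 m⁴
I_req = 6.020×10^6 mm⁴
Solid square: I = a⁴/12  ⇒  a = (12I)^(1/4) = (12×6.020×10^6)^(1/4) = 92.2 mm

a ≈ 92.2 mm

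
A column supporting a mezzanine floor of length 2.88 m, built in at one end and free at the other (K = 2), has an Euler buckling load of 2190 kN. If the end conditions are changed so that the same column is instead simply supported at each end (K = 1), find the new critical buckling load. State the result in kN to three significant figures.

P_cr ∝ 1/K², so P_cr,new = P_cr,old × (K_old/K_new)² = 2190 × (2/1)²
= 2190 × 4.000 = 8760 kN

P_cr ≈ 8760 kN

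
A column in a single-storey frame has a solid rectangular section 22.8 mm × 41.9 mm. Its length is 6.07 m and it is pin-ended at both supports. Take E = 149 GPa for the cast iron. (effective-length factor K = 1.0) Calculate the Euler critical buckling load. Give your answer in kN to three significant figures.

Buckling occurs about the weak axis: I_min = h·b³/12 with b = 22.8 mm (the shorter side).
I_min = 41.9×22.8³/12 = 4.138×10^4 mm⁴
I = 4.138×10^4 mm⁴ = 4.138×10^-8 m⁴
Effective length L_e = K·L = 1 × 6.07 = 6.070 m
P_cr = π²EI / L_e² = π² × 149×10⁹ × 4.138×10^-8 / 6.070² = 1.652×10^3 N

P_cr ≈ 1.65 kN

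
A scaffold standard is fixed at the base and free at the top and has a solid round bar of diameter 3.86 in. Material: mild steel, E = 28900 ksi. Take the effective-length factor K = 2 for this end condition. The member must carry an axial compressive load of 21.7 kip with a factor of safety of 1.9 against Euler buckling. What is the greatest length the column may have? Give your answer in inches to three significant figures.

L_max ≈ 137 in

I = πd⁴/64 = π×3.86⁴/64 = 10.90 in⁴
Required critical load P_cr = n·P = 1.9 × 21.7 = 41.23 kip = 4.123×10^4 lb
From P_cr = π²EI/(K·L)²:  L = (1/K)·√(π²EI/P_cr) = (1/2)·√(π²×2.89×10^7×10.90/4.123×10^4)
L = 137 in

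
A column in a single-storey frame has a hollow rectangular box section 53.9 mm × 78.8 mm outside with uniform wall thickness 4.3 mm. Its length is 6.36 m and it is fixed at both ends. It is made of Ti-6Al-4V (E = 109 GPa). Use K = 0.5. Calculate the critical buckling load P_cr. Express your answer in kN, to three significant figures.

Inner dimensions: h_i = 78.8 − 2×4.3 = 70.20 mm, b_i = 53.9 − 2×4.3 = 45.30 mm
Weak-axis I_min = (h_o·b_o³ − h_i·b_i³)/12 with b_o = 53.9, b_i = 45.30 mm (shorter outer/inner sides).
I_min = (78.8×53.9³ − 70.20×45.30³)/12 = 4.845×10^5 mm⁴
I = 4.845×10^5 mm⁴ = 4.845×10^-7 m⁴
Effective length L_e = K·L = 0.5 × 6.36 = 3.180 m
P_cr = π²EI / L_e² = π² × 109×10⁹ × 4.845×10^-7 / 3.180² = 5.154×10^4 N

P_cr ≈ 51.5 kN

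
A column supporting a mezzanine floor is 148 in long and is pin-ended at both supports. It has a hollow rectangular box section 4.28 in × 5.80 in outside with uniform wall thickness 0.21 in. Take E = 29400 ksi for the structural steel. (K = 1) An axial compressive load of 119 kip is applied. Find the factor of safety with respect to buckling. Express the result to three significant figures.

n ≈ 1.35

Inner dimensions: h_i = 5.80 − 2×0.21 = 5.380 in, b_i = 4.28 − 2×0.21 = 3.860 in
Weak-axis I_min = (h_o·b_o³ − h_i·b_i³)/12 with b_o = 4.28, b_i = 3.860 in (shorter outer/inner sides).
I_min = (5.80×4.28³ − 5.380×3.860³)/12 = 12.11 in⁴
Effective length L_e = K·L = 1 × 148 = 148.0 in
P_cr = π²EI / L_e² = π² × 29400×10³ × 12.11 / 148.0² = 1.604×10^5 lb
Factor of safety n = P_cr / P = 160.42 / 119 = 1.35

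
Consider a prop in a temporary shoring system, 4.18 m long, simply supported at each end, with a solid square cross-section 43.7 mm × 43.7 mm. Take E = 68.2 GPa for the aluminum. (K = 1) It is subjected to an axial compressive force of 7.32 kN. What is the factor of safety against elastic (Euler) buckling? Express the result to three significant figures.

n ≈ 1.60

I = a⁴/12 = 43.7⁴/12 = 3.039×10^5 mm⁴
I = 3.039×10^5 mm⁴ = 3.039×10^-7 m⁴
Effective length L_e = K·L = 1 × 4.18 = 4.180 m
P_cr = π²EI / L_e² = π² × 68.2×10⁹ × 3.039×10^-7 / 4.180² = 1.171×10^4 N
Factor of safety n = P_cr / P = 11.708 / 7.32 = 1.60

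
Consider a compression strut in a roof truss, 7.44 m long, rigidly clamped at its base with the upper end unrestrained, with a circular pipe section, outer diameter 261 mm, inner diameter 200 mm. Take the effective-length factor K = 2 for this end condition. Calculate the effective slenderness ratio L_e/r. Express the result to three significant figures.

λ ≈ 181

d_o = 261 mm, d_i = 200 mm
I = π(d_o⁴ − d_i⁴)/64 = π(261⁴ − 200.0⁴)/64 = 1.492×10^8 mm⁴
A = 2.209×10^4 mm²;  r_min = √(I/A) = √(1.492×10^8/2.209×10^4) = 82.20 mm
L_e = K·L = 2 × 7.44 m = 14.88 m = 14880 mm
λ = L_e / r_min = 14880 / 82.20 = 181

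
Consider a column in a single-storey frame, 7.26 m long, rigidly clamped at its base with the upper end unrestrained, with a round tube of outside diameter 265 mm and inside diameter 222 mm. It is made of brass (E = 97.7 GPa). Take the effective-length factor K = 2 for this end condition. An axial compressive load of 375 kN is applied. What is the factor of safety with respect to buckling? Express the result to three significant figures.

d_o = 265 mm, d_i = 222 mm
I = π(d_o⁴ − d_i⁴)/64 = π(265⁴ − 222.0⁴)/64 = 1.228×10^8 mm⁴
I = 1.228×10^8 mm⁴ = 1.228×10^-4 m⁴
Effective length L_e = K·L = 2 × 7.26 = 14.52 m
P_cr = π²EI / L_e² = π² × 97.7×10⁹ × 1.228×10^-4 / 14.52² = 5.619×10^5 N
Factor of safety n = P_cr / P = 561.86 / 375 = 1.50

n ≈ 1.50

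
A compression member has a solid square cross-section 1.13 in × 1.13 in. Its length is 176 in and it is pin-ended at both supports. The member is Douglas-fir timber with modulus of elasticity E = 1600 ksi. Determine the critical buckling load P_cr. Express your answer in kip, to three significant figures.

I = a⁴/12 = 1.13⁴/12 = 0.1359 in⁴
Effective length L_e = K·L = 1 × 176 = 176.0 in
P_cr = π²EI / L_e² = π² × 1600×10³ × 0.1359 / 176.0² = 69.27 lb

P_cr ≈ 0.0693 kip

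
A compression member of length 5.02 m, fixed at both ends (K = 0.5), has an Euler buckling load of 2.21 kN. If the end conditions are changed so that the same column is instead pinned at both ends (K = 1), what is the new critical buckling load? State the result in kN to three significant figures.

P_cr ≈ 0.552 kN

P_cr ∝ 1/K², so P_cr,new = P_cr,old × (K_old/K_new)² = 2.21 × (0.5/1)²
= 2.21 × 0.2500 = 0.552 kN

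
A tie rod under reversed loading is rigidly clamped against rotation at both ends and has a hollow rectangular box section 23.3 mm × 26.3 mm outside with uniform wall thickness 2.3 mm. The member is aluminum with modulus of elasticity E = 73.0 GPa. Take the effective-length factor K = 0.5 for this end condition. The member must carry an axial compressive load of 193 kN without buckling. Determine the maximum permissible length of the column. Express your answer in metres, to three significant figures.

L_max ≈ 0.487 m

Inner dimensions: h_i = 26.3 − 2×2.3 = 21.70 mm, b_i = 23.3 − 2×2.3 = 18.70 mm
Weak-axis I_min = (h_o·b_o³ − h_i·b_i³)/12 with b_o = 23.3, b_i = 18.70 mm (shorter outer/inner sides).
I_min = (26.3×23.3³ − 21.70×18.70³)/12 = 1.590×10^4 mm⁴
I = 1.590×10^-8 m⁴
At the buckling limit P_cr = P = 1.930×10^5 N
From P_cr = π²EI/(K·L)²:  L = (1/K)·√(π²EI/P_cr) = (1/0.5)·√(π²×7.30×10^10×1.590×10^-8/1.930×10^5)
L = 0.487 m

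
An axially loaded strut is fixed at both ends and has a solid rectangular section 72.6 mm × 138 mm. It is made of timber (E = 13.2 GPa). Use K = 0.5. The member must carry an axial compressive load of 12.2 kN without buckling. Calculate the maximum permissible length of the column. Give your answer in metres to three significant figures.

L_max ≈ 13.7 m

Buckling occurs about the weak axis: I_min = h·b³/12 with b = 72.6 mm (the shorter side).
I_min = 138×72.6³/12 = 4.401×10^6 mm⁴
I = 4.401×10^-6 m⁴
At the buckling limit P_cr = P = 1.220×10^4 N
From P_cr = π²EI/(K·L)²:  L = (1/K)·√(π²EI/P_cr) = (1/0.5)·√(π²×1.32×10^10×4.401×10^-6/1.220×10^4)
L = 13.7 m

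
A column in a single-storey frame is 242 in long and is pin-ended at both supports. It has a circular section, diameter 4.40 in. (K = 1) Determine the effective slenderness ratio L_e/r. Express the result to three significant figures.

For a solid circle r = d/4 = 4.40/4 = 1.100 in
L_e = K·L = 1 × 242 = 242.0 in
λ = L_e / r_min = 242.00 / 1.100 = 220

λ ≈ 220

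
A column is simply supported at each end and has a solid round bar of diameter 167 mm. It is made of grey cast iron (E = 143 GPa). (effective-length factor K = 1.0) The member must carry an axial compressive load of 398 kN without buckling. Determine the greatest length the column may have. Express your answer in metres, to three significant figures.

I = πd⁴/64 = π×167⁴/64 = 3.818×10^7 mm⁴
I = 3.818×10^-5 m⁴
At the buckling limit P_cr = P = 3.980×10^5 N
From P_cr = π²EI/(K·L)²:  L = (1/K)·√(π²EI/P_cr) = (1/1)·√(π²×1.43×10^11×3.818×10^-5/3.980×10^5)
L = 11.6 m

L_max ≈ 11.6 m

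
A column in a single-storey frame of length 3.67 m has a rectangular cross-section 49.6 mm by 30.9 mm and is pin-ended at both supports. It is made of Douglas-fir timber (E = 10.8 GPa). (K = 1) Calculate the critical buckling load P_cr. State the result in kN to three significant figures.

P_cr ≈ 0.965 kN

Buckling occurs about the weak axis: I_min = h·b³/12 with b = 30.9 mm (the shorter side).
I_min = 49.6×30.9³/12 = 1.219×10^5 mm⁴
I = 1.219×10^5 mm⁴ = 1.219×10^-7 m⁴
Effective length L_e = K·L = 1 × 3.67 = 3.670 m
P_cr = π²EI / L_e² = π² × 10.8×10⁹ × 1.219×10^-7 / 3.670² = 965.1 N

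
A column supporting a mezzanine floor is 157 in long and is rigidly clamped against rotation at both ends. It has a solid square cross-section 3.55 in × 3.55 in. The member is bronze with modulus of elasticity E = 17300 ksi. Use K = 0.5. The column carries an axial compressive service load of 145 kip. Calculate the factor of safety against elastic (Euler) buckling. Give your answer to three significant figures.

n ≈ 2.53

I = a⁴/12 = 3.55⁴/12 = 13.24 in⁴
Effective length L_e = K·L = 0.5 × 157 = 78.50 in
P_cr = π²EI / L_e² = π² × 17300×10³ × 13.24 / 78.50² = 3.667×10^5 lb
Factor of safety n = P_cr / P = 366.72 / 145 = 2.53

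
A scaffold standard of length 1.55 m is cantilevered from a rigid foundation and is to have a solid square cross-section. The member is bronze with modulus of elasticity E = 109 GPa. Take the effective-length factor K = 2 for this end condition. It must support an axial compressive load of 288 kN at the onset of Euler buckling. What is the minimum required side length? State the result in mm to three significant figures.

L_e = K·L = 2 × 1.55 = 3.100 m
Required I = P_cr·L_e²/(π²E) = 2.880×10^5 × 3.100² / (π² × 1.09×10^11) = 2.573×10^-6 m⁴
I_req = 2.573×10^6 mm⁴
Solid square: I = a⁴/12  ⇒  a = (12I)^(1/4) = (12×2.573×10^6)^(1/4) = 74.5 mm

a ≈ 74.5 mm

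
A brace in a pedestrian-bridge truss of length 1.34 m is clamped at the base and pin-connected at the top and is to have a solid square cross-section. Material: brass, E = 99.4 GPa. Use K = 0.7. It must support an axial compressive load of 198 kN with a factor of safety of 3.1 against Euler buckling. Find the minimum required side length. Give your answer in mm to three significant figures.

a ≈ 50.7 mm

Required P_cr = n·P = 3.1 × 198 = 613.8 kN
L_e = K·L = 0.7 × 1.34 = 0.9380 m
Required I = P_cr·L_e²/(π²E) = 6.138×10^5 × 0.9380² / (π² × 9.94×10^10) = 5.505×10^-7 m⁴
I_req = 5.505×10^5 mm⁴
Solid square: I = a⁴/12  ⇒  a = (12I)^(1/4) = (12×5.505×10^5)^(1/4) = 50.7 mm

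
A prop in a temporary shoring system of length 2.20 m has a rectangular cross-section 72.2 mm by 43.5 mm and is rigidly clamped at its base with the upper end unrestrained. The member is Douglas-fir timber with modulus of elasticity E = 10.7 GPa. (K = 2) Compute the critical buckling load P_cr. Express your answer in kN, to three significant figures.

P_cr ≈ 2.70 kN

Buckling occurs about the weak axis: I_min = h·b³/12 with b = 43.5 mm (the shorter side).
I_min = 72.2×43.5³/12 = 4.952×10^5 mm⁴
I = 4.952×10^5 mm⁴ = 4.952×10^-7 m⁴
Effective length L_e = K·L = 2 × 2.20 = 4.400 m
P_cr = π²EI / L_e² = π² × 10.7×10⁹ × 4.952×10^-7 / 4.400² = 2.701×10^3 N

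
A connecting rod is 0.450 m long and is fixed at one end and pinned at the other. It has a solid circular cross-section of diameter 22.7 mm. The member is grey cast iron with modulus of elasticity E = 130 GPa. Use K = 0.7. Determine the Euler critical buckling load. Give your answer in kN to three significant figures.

P_cr ≈ 169 kN

I = πd⁴/64 = π×22.7⁴/64 = 1.303×10^4 mm⁴
I = 1.303×10^4 mm⁴ = 1.303×10^-8 m⁴
Effective length L_e = K·L = 0.7 × 0.450 = 0.3150 m
P_cr = π²EI / L_e² = π² × 130×10⁹ × 1.303×10^-8 / 0.3150² = 1.685×10^5 N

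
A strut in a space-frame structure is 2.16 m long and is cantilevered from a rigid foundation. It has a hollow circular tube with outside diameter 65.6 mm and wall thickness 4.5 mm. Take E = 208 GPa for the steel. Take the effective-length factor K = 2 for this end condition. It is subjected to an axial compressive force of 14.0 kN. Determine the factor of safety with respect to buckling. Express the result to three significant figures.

Inner diameter d_i = 65.6 − 2×4.5 = 56.60 mm
I = π(d_o⁴ − d_i⁴)/64 = π(65.6⁴ − 56.60⁴)/64 = 4.053×10^5 mm⁴
I = 4.053×10^5 mm⁴ = 4.053×10^-7 m⁴
Effective length L_e = K·L = 2 × 2.16 = 4.320 m
P_cr = π²EI / L_e² = π² × 208×10⁹ × 4.053×10^-7 / 4.320² = 4.458×10^4 N
Factor of safety n = P_cr / P = 44.580 / 14.0 = 3.18

n ≈ 3.18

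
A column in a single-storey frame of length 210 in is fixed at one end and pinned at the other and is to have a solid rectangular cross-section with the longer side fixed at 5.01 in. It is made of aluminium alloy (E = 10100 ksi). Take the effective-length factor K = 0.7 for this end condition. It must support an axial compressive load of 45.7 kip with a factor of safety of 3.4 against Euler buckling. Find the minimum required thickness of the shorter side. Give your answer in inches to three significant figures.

Required P_cr = n·P = 3.4 × 45.7 = 155.4 kip
L_e = K·L = 0.7 × 210 = 147.0 in
Required I = P_cr·L_e²/(π²E) = 1.554×10^5 × 147.0² / (π² × 1.01×10^7) = 33.68 in⁴
Rectangle, weak axis: I_min = h·b³/12 with h = 5.01 in fixed  ⇒  b = (12I/h)^(1/3) = 4.32 in

b ≈ 4.32 in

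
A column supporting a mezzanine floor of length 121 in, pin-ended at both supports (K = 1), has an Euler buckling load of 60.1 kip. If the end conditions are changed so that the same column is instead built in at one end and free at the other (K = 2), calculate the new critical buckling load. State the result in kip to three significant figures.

P_cr ∝ 1/K², so P_cr,new = P_cr,old × (K_old/K_new)² = 60.1 × (1/2)²
= 60.1 × 0.2500 = 15.0 kip

P_cr ≈ 15.0 kip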